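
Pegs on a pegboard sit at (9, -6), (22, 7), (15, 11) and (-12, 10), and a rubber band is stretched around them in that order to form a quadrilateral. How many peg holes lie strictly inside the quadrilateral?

291

By the shoelace formula, twice the signed area is |[9·7 − 22·(-6)] + [22·11 − 15·7] + [15·10 − (-12)·11] + [(-12)·(-6) − 9·10]| = 596, so the area is 298.
Summing gcd(|Δx|,|Δy|) over the edges gives the boundary count: gcd(13,13) + gcd(7,4) + gcd(27,1) + gcd(21,16) = 13+1+1+1 = 16.
Pick's theorem gives I = A − B/2 + 1 = 298 − 16/2 + 1 = 291.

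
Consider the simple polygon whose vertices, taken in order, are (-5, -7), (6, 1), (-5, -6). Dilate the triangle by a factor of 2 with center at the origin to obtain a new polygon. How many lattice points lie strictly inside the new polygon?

20

The shoelace formula gives twice the area as |[(-5)·1 − 6·(-7)] + [6·(-6) − (-5)·1] + [(-5)·(-7) − (-5)·(-6)]| = 11, so the area is 5.5.
Summing gcd(|Δx|,|Δy|) over the edges gives the boundary count: gcd(11,8) + gcd(11,7) + gcd(0,1) = 1+1+1 = 3.
Scaling by 2 multiplies the area by 2² = 4 (so the new area is 22) and multiplies the boundary lattice-point count by 2, giving 6.
By Pick's theorem, the interior count of the dilated polygon is 22 − 6/2 + 1 = 20.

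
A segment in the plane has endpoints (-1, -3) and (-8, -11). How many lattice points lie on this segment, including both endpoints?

The number of lattice points on a segment between lattice points is gcd(|Δx|,|Δy|) + 1 = gcd(7,8) + 1 = 1 + 1 = 2.

2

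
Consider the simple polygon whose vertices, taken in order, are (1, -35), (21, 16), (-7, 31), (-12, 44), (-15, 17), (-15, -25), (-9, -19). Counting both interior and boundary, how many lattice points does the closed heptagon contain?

The shoelace formula gives twice the area as |(1·16 − 21·(-35)) + (21·31 − (-7)·16) + ((-7)·44 − (-12)·31) + ((-12)·17 − (-15)·44) + ((-15)·(-25) − (-15)·17) + ((-15)·(-19) − (-9)·(-25)) + ((-9)·(-35) − 1·(-19))| = 3058, so the area is 1529.
Along each edge there are gcd(|Δx|,|Δy|)+1 lattice points, so counting each shared vertex once the boundary has gcd(20,51) + gcd(28,15) + gcd(5,13) + gcd(3,27) + gcd(0,42) + gcd(6,6) + gcd(10,16) = 1+1+1+3+42+6+2 = 56.
Pick's theorem gives I = A − B/2 + 1 = 1529 − 56/2 + 1 = 1502, so the closed region contains I + B = 1502 + 56 = 1558 lattice points.

1558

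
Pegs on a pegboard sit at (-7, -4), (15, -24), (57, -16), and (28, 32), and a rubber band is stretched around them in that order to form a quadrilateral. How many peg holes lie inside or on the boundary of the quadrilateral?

The shoelace formula gives twice the area as |((-7)·(-24) − 15·(-4)) + (15·(-16) − 57·(-24)) + (57·32 − 28·(-16)) + (28·(-4) − (-7)·32)| = 3740, so the area is 1870.
The number of boundary lattice points is Σ gcd(|Δx|,|Δy|) = gcd(22,20) + gcd(42,8) + gcd(29,48) + gcd(35,36) = 2+2+1+1 = 6.
Pick's theorem gives I = A − B/2 + 1 = 1870 − 6/2 + 1 = 1868, so the closed region contains I + B = 1868 + 6 = 1874 lattice points.

1874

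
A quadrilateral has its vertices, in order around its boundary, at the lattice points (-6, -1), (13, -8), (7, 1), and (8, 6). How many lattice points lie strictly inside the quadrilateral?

By the shoelace formula, twice the signed area is |((-6)·(-8) − 13·(-1)) + (13·1 − 7·(-8)) + (7·6 − 8·1) + (8·(-1) − (-6)·6)| = 192, so the area is 96.
Along each edge there are gcd(|Δx|,|Δy|)+1 lattice points, so counting each shared vertex once the boundary has gcd(19,7) + gcd(6,9) + gcd(1,5) + gcd(14,7) = 1+3+1+7 = 12.
Pick's theorem gives I = A − B/2 + 1 = 96 − 12/2 + 1 = 91.

91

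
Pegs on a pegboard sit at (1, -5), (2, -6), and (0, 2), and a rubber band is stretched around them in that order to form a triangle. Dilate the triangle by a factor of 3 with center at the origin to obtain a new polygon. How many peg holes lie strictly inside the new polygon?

By the shoelace formula, twice the signed area is |[1·(-6) − 2·(-5)] + [2·2 − 0·(-6)] + [0·(-5) − 1·2]| = 6, so the area is 3.
Summing gcd(|Δx|,|Δy|) over the edges gives the boundary count: gcd(1,1) + gcd(2,8) + gcd(1,7) = 1+2+1 = 4.
Scaling by 3 multiplies the area by 3² = 9 (so the new area is 27) and multiplies the boundary lattice-point count by 3, giving 12.
By Pick's theorem, the interior count of the dilated polygon is 27 − 12/2 + 1 = 22.

22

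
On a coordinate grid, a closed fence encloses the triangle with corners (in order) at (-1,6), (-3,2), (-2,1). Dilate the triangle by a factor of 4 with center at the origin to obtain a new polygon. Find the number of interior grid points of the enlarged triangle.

The shoelace formula gives twice the area as |[(-1)·2 − (-3)·6] + [(-3)·1 − (-2)·2] + [(-2)·6 − (-1)·1]| = 6, so the area is 3.
Along each edge there are gcd(|Δx|,|Δy|)+1 lattice points, so counting each shared vertex once the boundary has gcd(2,4) + gcd(1,1) + gcd(1,5) = 2+1+1 = 4.
Scaling by 4 multiplies the area by 4² = 16 (so the new area is 48) and multiplies the boundary lattice-point count by 4, giving 16.
By Pick's theorem, the interior count of the dilated polygon is 48 − 16/2 + 1 = 41.

41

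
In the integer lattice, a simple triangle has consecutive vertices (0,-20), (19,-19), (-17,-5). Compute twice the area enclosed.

Using the shoelace formula, 2A = |[0·(-19) − 19·(-20)] + [19·(-5) − (-17)·(-19)] + [(-17)·(-20) − 0·(-5)]| = 302, so the area is 151.

302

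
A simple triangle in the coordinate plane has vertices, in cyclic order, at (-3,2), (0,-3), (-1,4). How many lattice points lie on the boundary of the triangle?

4

Summing gcd(|Δx|,|Δy|) over the edges gives the boundary count: gcd(3,5) + gcd(1,7) + gcd(2,2) = 1+1+2 = 4.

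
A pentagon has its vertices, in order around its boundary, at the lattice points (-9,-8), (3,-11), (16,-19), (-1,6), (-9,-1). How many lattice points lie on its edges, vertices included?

13

The number of boundary lattice points is Σ gcd(|Δx|,|Δy|) = gcd(12,3) + gcd(13,8) + gcd(17,25) + gcd(8,7) + gcd(0,7) = 3+1+1+1+7 = 13.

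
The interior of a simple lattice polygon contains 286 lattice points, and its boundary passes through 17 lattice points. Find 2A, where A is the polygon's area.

Pick's theorem states A = I + B/2 − 1, so A = 286 + 17/2 − 1 = 587/2.
Hence 2A = 587.

587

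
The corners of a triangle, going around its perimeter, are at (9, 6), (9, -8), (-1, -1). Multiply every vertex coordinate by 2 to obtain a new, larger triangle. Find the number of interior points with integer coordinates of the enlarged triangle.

Using the shoelace formula, 2A = |[9·(-8) − 9·6] + [9·(-1) − (-1)·(-8)] + [(-1)·6 − 9·(-1)]| = 140, so the area is 70.
The number of boundary lattice points is Σ gcd(|Δx|,|Δy|) = gcd(0,14) + gcd(10,7) + gcd(10,7) = 14+1+1 = 16.
Scaling by 2 multiplies the area by 2² = 4 (so the new area is 280) and multiplies the boundary lattice-point count by 2, giving 32.
By Pick's theorem, the interior count of the dilated polygon is 280 − 32/2 + 1 = 265.

265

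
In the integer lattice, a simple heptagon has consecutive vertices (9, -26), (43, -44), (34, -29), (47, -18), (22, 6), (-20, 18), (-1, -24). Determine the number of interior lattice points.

The shoelace formula gives twice the area as |[9·(-44) − 43·(-26)] + [43·(-29) − 34·(-44)] + [34·(-18) − 47·(-29)] + [47·6 − 22·(-18)] + [22·18 − (-20)·6] + [(-20)·(-24) − (-1)·18] + [(-1)·(-26) − 9·(-24)]| = 3656, so the area is 1828.
Summing gcd(|Δx|,|Δy|) over the edges gives the boundary count: gcd(34,18) + gcd(9,15) + gcd(13,11) + gcd(25,24) + gcd(42,12) + gcd(19,42) + gcd(10,2) = 2+3+1+1+6+1+2 = 16.
Pick's theorem gives I = A − B/2 + 1 = 1828 − 16/2 + 1 = 1821.

1821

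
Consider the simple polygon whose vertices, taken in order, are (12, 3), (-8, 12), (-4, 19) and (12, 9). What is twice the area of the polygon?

272

Using the shoelace formula, 2A = |(12·12 − (-8)·3) + ((-8)·19 − (-4)·12) + ((-4)·9 − 12·19) + (12·3 − 12·9)| = 272, so the area is 136.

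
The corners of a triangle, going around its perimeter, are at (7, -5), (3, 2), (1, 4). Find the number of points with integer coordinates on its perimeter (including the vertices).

Along each edge there are gcd(|Δx|,|Δy|)+1 lattice points, so counting each shared vertex once the boundary has gcd(4,7) + gcd(2,2) + gcd(6,9) = 1+2+3 = 6.

6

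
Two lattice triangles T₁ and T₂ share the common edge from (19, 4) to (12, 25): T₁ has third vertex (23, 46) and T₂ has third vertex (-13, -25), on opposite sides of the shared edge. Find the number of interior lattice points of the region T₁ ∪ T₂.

The union is the simple quadrilateral with vertices (19, 4), (23, 46), (12, 25), (-13, -25) in order.
The shoelace formula gives twice the area as |(19·46 − 23·4) + (23·25 − 12·46) + (12·(-25) − (-13)·25) + ((-13)·4 − 19·(-25))| = 1253, so the area is 626.5.
Along each edge there are gcd(|Δx|,|Δy|)+1 lattice points, so counting each shared vertex once the boundary has gcd(4,42) + gcd(11,21) + gcd(25,50) + gcd(32,29) = 2+1+25+1 = 29.
By Pick's theorem I = A − B/2 + 1 = 626.5 − 29/2 + 1 = 613.

613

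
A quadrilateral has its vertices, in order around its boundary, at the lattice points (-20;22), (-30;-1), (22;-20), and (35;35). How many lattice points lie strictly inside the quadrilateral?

2120

Using the shoelace formula, 2A = |[(-20)·(-1) − (-30)·22] + [(-30)·(-20) − 22·(-1)] + [22·35 − 35·(-20)] + [35·22 − (-20)·35]| = 4242, so the area is 2121.
Summing gcd(|Δx|,|Δy|) over the edges gives the boundary count: gcd(10,23) + gcd(52,19) + gcd(13,55) + gcd(55,13) = 1+1+1+1 = 4.
By Pick's theorem A = I + B/2 − 1, so I = 2121 − 4/2 + 1 = 2120.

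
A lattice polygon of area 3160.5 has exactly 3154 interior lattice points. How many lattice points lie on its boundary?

Pick's theorem gives A = I + B/2 − 1, so B = 2(A − I + 1) = 2(3160.5 − 3154 + 1) = 15.

15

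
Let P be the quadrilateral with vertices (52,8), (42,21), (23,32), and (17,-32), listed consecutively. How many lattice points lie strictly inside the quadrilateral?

By the shoelace formula, twice the signed area is |(52·21 − 42·8) + (42·32 − 23·21) + (23·(-32) − 17·32) + (17·8 − 52·(-32))| = 2137, so the area is 2137/2.
The number of boundary lattice points is Σ gcd(|Δx|,|Δy|) = gcd(10,13) + gcd(19,11) + gcd(6,64) + gcd(35,40) = 1+1+2+5 = 9.
By Pick's theorem A = I + B/2 − 1, so I = 2137/2 − 9/2 + 1 = 1065.

1065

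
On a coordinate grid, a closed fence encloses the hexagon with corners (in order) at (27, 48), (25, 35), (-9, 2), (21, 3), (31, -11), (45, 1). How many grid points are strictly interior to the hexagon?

1185

Using the shoelace formula, 2A = |[27·35 − 25·48] + [25·2 − (-9)·35] + [(-9)·3 − 21·2] + [21·(-11) − 31·3] + [31·1 − 45·(-11)] + [45·48 − 27·1]| = 2376, so the area is 1188.
Summing gcd(|Δx|,|Δy|) over the edges gives the boundary count: gcd(2,13) + gcd(34,33) + gcd(30,1) + gcd(10,14) + gcd(14,12) + gcd(18,47) = 1+1+1+2+2+1 = 8.
Pick's theorem gives I = A − B/2 + 1 = 1188 − 8/2 + 1 = 1185.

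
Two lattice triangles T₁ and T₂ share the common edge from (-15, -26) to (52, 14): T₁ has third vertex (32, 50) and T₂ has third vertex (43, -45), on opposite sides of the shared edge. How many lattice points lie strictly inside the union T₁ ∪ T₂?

3400

The union is the simple quadrilateral with vertices (-15, -26), (32, 50), (52, 14), (43, -45) in order.
Using the shoelace formula, 2A = |[(-15)·50 − 32·(-26)] + [32·14 − 52·50] + [52·(-45) − 43·14] + [43·(-26) − (-15)·(-45)]| = 6805, so the area is 6805/2.
The number of boundary lattice points is Σ gcd(|Δx|,|Δy|) = gcd(47,76) + gcd(20,36) + gcd(9,59) + gcd(58,19) = 1+4+1+1 = 7.
By Pick's theorem I = A − B/2 + 1 = 6805/2 − 7/2 + 1 = 3400.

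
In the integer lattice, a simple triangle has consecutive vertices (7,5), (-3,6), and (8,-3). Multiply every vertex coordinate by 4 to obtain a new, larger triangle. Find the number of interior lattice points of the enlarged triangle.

Using the shoelace formula, 2A = |[7·6 − (-3)·5] + [(-3)·(-3) − 8·6] + [8·5 − 7·(-3)]| = 79, so the area is 79/2.
Along each edge there are gcd(|Δx|,|Δy|)+1 lattice points, so counting each shared vertex once the boundary has gcd(10,1) + gcd(11,9) + gcd(1,8) = 1+1+1 = 3.
Scaling by 4 multiplies the area by 4² = 16 (so the new area is 632) and multiplies the boundary lattice-point count by 4, giving 12.
By Pick's theorem, the interior count of the dilated polygon is 632 − 12/2 + 1 = 627.

627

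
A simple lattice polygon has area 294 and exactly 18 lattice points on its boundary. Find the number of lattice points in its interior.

286

From Pick's theorem, I = A − B/2 + 1 = 294 − 18/2 + 1 = 286.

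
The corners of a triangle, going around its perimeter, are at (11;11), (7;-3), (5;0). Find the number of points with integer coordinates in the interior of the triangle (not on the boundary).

By the shoelace formula, twice the signed area is |[11·(-3) − 7·11] + [7·0 − 5·(-3)] + [5·11 − 11·0]| = 40, so the area is 20.
The number of boundary lattice points is Σ gcd(|Δx|,|Δy|) = gcd(4,14) + gcd(2,3) + gcd(6,11) = 2+1+1 = 4.
By Pick's theorem A = I + B/2 − 1, so I = 20 − 4/2 + 1 = 19.

19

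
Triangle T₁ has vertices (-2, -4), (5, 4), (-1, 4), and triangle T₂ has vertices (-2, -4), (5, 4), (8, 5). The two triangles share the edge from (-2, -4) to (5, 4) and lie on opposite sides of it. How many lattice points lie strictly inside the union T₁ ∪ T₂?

The union is the simple quadrilateral with vertices (-2, -4), (-1, 4), (5, 4), (8, 5) in order.
By the shoelace formula, twice the signed area is |[(-2)·4 − (-1)·(-4)] + [(-1)·4 − 5·4] + [5·5 − 8·4] + [8·(-4) − (-2)·5]| = 65, so the area is 65/2.
Summing gcd(|Δx|,|Δy|) over the edges gives the boundary count: gcd(1,8) + gcd(6,0) + gcd(3,1) + gcd(10,9) = 1+6+1+1 = 9.
By Pick's theorem I = A − B/2 + 1 = 65/2 − 9/2 + 1 = 29.

29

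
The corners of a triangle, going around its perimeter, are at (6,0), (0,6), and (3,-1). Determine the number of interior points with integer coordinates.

9

By the shoelace formula, twice the signed area is |[6·6 − 0·0] + [0·(-1) − 3·6] + [3·0 − 6·(-1)]| = 24, so the area is 12.
The number of boundary lattice points is Σ gcd(|Δx|,|Δy|) = gcd(6,6) + gcd(3,7) + gcd(3,1) = 6+1+1 = 8.
Pick's theorem gives I = A − B/2 + 1 = 12 − 8/2 + 1 = 9.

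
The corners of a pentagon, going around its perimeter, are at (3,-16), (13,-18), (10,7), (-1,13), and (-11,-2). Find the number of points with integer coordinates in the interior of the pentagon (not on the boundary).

434

The shoelace formula gives twice the area as |[3·(-18) − 13·(-16)] + [13·7 − 10·(-18)] + [10·13 − (-1)·7] + [(-1)·(-2) − (-11)·13] + [(-11)·(-16) − 3·(-2)]| = 889, so the area is 444.5.
The number of boundary lattice points is Σ gcd(|Δx|,|Δy|) = gcd(10,2) + gcd(3,25) + gcd(11,6) + gcd(10,15) + gcd(14,14) = 2+1+1+5+14 = 23.
By Pick's theorem A = I + B/2 − 1, so I = 444.5 − 23/2 + 1 = 434.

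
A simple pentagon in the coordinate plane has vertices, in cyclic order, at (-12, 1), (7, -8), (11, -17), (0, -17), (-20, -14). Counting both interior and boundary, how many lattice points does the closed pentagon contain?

By the shoelace formula, twice the signed area is |((-12)·(-8) − 7·1) + (7·(-17) − 11·(-8)) + (11·(-17) − 0·(-17)) + (0·(-14) − (-20)·(-17)) + ((-20)·1 − (-12)·(-14))| = 657, so the area is 328.5.
Summing gcd(|Δx|,|Δy|) over the edges gives the boundary count: gcd(19,9) + gcd(4,9) + gcd(11,0) + gcd(20,3) + gcd(8,15) = 1+1+11+1+1 = 15.
Pick's theorem gives I = A − B/2 + 1 = 328.5 − 15/2 + 1 = 322, so the closed region contains I + B = 322 + 15 = 337 lattice points.

337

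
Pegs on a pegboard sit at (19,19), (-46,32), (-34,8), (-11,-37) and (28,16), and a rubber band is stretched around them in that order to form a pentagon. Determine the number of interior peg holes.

Using the shoelace formula, 2A = |(19·32 − (-46)·19) + ((-46)·8 − (-34)·32) + ((-34)·(-37) − (-11)·8) + ((-11)·16 − 28·(-37)) + (28·19 − 19·16)| = 4636, so the area is 2318.
Along each edge there are gcd(|Δx|,|Δy|)+1 lattice points, so counting each shared vertex once the boundary has gcd(65,13) + gcd(12,24) + gcd(23,45) + gcd(39,53) + gcd(9,3) = 13+12+1+1+3 = 30.
By Pick's theorem A = I + B/2 − 1, so I = 2318 − 30/2 + 1 = 2304.

2304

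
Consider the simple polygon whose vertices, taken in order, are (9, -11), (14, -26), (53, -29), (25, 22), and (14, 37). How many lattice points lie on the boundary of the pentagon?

The number of boundary lattice points is Σ gcd(|Δx|,|Δy|) = gcd(5,15) + gcd(39,3) + gcd(28,51) + gcd(11,15) + gcd(5,48) = 5+3+1+1+1 = 11.

11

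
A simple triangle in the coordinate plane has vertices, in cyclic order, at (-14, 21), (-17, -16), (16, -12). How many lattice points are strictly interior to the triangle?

603

By the shoelace formula, twice the signed area is |((-14)·(-16) − (-17)·21) + ((-17)·(-12) − 16·(-16)) + (16·21 − (-14)·(-12))| = 1209, so the area is 604.5.
The number of boundary lattice points is Σ gcd(|Δx|,|Δy|) = gcd(3,37) + gcd(33,4) + gcd(30,33) = 1+1+3 = 5.
By Pick's theorem A = I + B/2 − 1, so I = 604.5 − 5/2 + 1 = 603.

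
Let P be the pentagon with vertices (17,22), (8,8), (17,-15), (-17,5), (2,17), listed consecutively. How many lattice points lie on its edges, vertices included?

10

Summing gcd(|Δx|,|Δy|) over the edges gives the boundary count: gcd(9,14) + gcd(9,23) + gcd(34,20) + gcd(19,12) + gcd(15,5) = 1+1+2+1+5 = 10.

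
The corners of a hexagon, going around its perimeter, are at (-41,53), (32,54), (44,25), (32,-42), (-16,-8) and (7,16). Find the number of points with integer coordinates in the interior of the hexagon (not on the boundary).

Using the shoelace formula, 2A = |[(-41)·54 − 32·53] + [32·25 − 44·54] + [44·(-42) − 32·25] + [32·(-8) − (-16)·(-42)] + [(-16)·16 − 7·(-8)] + [7·53 − (-41)·16]| = 8235, so the area is 8235/2.
The number of boundary lattice points is Σ gcd(|Δx|,|Δy|) = gcd(73,1) + gcd(12,29) + gcd(12,67) + gcd(48,34) + gcd(23,24) + gcd(48,37) = 1+1+1+2+1+1 = 7.
By Pick's theorem A = I + B/2 − 1, so I = 8235/2 − 7/2 + 1 = 4115.

4115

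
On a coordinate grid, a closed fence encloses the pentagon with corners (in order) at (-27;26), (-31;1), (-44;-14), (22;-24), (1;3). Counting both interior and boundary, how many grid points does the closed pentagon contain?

1414

By the shoelace formula, twice the signed area is |[(-27)·1 − (-31)·26] + [(-31)·(-14) − (-44)·1] + [(-44)·(-24) − 22·(-14)] + [22·3 − 1·(-24)] + [1·26 − (-27)·3]| = 2818, so the area is 1409.
The number of boundary lattice points is Σ gcd(|Δx|,|Δy|) = gcd(4,25) + gcd(13,15) + gcd(66,10) + gcd(21,27) + gcd(28,23) = 1+1+2+3+1 = 8.
Pick's theorem gives I = A − B/2 + 1 = 1409 − 8/2 + 1 = 1406, so the closed region contains I + B = 1406 + 8 = 1414 lattice points.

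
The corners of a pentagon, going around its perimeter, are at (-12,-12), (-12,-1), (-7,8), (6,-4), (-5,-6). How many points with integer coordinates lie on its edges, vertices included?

15

Summing gcd(|Δx|,|Δy|) over the edges gives the boundary count: gcd(0,11) + gcd(5,9) + gcd(13,12) + gcd(11,2) + gcd(7,6) = 11+1+1+1+1 = 15.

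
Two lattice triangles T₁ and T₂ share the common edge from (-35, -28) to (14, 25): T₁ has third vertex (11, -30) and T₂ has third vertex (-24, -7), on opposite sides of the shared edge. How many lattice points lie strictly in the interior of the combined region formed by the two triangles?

1489

The union is the simple quadrilateral with vertices (-35, -28), (11, -30), (14, 25), (-24, -7) in order.
Using the shoelace formula, 2A = |((-35)·(-30) − 11·(-28)) + (11·25 − 14·(-30)) + (14·(-7) − (-24)·25) + ((-24)·(-28) − (-35)·(-7))| = 2982, so the area is 1491.
Along each edge there are gcd(|Δx|,|Δy|)+1 lattice points, so counting each shared vertex once the boundary has gcd(46,2) + gcd(3,55) + gcd(38,32) + gcd(11,21) = 2+1+2+1 = 6.
By Pick's theorem I = A − B/2 + 1 = 1491 − 6/2 + 1 = 1489.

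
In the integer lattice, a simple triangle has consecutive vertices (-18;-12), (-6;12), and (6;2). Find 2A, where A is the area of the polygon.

Using the shoelace formula, 2A = |[(-18)·12 − (-6)·(-12)] + [(-6)·2 − 6·12] + [6·(-12) − (-18)·2]| = 408, so the area is 204.

408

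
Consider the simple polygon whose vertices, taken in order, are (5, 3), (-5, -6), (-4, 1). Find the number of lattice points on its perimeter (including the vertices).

Summing gcd(|Δx|,|Δy|) over the edges gives the boundary count: gcd(10,9) + gcd(1,7) + gcd(9,2) = 1+1+1 = 3.

3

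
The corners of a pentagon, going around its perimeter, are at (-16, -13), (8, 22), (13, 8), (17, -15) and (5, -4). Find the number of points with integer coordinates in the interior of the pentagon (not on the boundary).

The shoelace formula gives twice the area as |[(-16)·22 − 8·(-13)] + [8·8 − 13·22] + [13·(-15) − 17·8] + [17·(-4) − 5·(-15)] + [5·(-13) − (-16)·(-4)]| = 923, so the area is 461.5.
Along each edge there are gcd(|Δx|,|Δy|)+1 lattice points, so counting each shared vertex once the boundary has gcd(24,35) + gcd(5,14) + gcd(4,23) + gcd(12,11) + gcd(21,9) = 1+1+1+1+3 = 7.
Pick's theorem gives I = A − B/2 + 1 = 461.5 − 7/2 + 1 = 459.

459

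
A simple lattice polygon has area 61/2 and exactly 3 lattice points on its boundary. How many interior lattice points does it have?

Pick's theorem A = I + B/2 − 1 rearranges to I = A − B/2 + 1 = 61/2 − 3/2 + 1 = 30.

30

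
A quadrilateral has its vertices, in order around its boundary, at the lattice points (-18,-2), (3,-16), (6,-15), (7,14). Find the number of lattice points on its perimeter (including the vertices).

Along each edge there are gcd(|Δx|,|Δy|)+1 lattice points, so counting each shared vertex once the boundary has gcd(21,14) + gcd(3,1) + gcd(1,29) + gcd(25,16) = 7+1+1+1 = 10.

10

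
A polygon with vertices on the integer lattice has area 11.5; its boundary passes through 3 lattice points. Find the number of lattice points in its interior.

From Pick's theorem, I = A − B/2 + 1 = 11.5 − 3/2 + 1 = 11.

11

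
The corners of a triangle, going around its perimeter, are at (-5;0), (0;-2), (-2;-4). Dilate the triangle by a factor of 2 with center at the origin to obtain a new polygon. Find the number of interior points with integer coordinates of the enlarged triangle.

The shoelace formula gives twice the area as |((-5)·(-2) − 0·0) + (0·(-4) − (-2)·(-2)) + ((-2)·0 − (-5)·(-4))| = 14, so the area is 7.
Along each edge there are gcd(|Δx|,|Δy|)+1 lattice points, so counting each shared vertex once the boundary has gcd(5,2) + gcd(2,2) + gcd(3,4) = 1+2+1 = 4.
Scaling by 2 multiplies the area by 2² = 4 (so the new area is 28) and multiplies the boundary lattice-point count by 2, giving 8.
By Pick's theorem, the interior count of the dilated polygon is 28 − 8/2 + 1 = 25.

25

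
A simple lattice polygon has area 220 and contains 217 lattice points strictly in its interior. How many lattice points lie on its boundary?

8

Pick's theorem gives A = I + B/2 − 1, so B = 2(A − I + 1) = 2(220 − 217 + 1) = 8.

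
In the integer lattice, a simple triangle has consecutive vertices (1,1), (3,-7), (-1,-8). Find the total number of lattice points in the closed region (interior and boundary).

20

By the shoelace formula, twice the signed area is |[1·(-7) − 3·1] + [3·(-8) − (-1)·(-7)] + [(-1)·1 − 1·(-8)]| = 34, so the area is 17.
The number of boundary lattice points is Σ gcd(|Δx|,|Δy|) = gcd(2,8) + gcd(4,1) + gcd(2,9) = 2+1+1 = 4.
Pick's theorem gives I = A − B/2 + 1 = 17 − 4/2 + 1 = 16, so the closed region contains I + B = 16 + 4 = 20 lattice points.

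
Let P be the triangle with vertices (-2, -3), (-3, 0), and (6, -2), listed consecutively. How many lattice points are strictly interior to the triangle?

The shoelace formula gives twice the area as |[(-2)·0 − (-3)·(-3)] + [(-3)·(-2) − 6·0] + [6·(-3) − (-2)·(-2)]| = 25, so the area is 12.5.
Along each edge there are gcd(|Δx|,|Δy|)+1 lattice points, so counting each shared vertex once the boundary has gcd(1,3) + gcd(9,2) + gcd(8,1) = 1+1+1 = 3.
By Pick's theorem A = I + B/2 − 1, so I = 12.5 − 3/2 + 1 = 12.

12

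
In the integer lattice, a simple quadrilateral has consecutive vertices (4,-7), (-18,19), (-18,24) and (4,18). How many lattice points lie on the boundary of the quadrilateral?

34

Summing gcd(|Δx|,|Δy|) over the edges gives the boundary count: gcd(22,26) + gcd(0,5) + gcd(22,6) + gcd(0,25) = 2+5+2+25 = 34.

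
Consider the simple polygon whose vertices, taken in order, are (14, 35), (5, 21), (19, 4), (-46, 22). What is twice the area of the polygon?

By the shoelace formula, twice the signed area is |[14·21 − 5·35] + [5·4 − 19·21] + [19·22 − (-46)·4] + [(-46)·35 − 14·22]| = 1576, so the area is 788.

1576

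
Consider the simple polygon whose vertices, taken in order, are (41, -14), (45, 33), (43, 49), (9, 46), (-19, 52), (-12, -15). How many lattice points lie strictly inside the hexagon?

3667

By the shoelace formula, twice the signed area is |[41·33 − 45·(-14)] + [45·49 − 43·33] + [43·46 − 9·49] + [9·52 − (-19)·46] + [(-19)·(-15) − (-12)·52] + [(-12)·(-14) − 41·(-15)]| = 7340, so the area is 3670.
Along each edge there are gcd(|Δx|,|Δy|)+1 lattice points, so counting each shared vertex once the boundary has gcd(4,47) + gcd(2,16) + gcd(34,3) + gcd(28,6) + gcd(7,67) + gcd(53,1) = 1+2+1+2+1+1 = 8.
Pick's theorem gives I = A − B/2 + 1 = 3670 − 8/2 + 1 = 3667.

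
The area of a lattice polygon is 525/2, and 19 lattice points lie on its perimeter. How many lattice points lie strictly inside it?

Pick's theorem A = I + B/2 − 1 rearranges to I = A − B/2 + 1 = 525/2 − 19/2 + 1 = 254.

254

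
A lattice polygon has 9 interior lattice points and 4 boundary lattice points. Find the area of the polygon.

10

By Pick's theorem, A = I + B/2 − 1 = 9 + 4/2 − 1 = 10.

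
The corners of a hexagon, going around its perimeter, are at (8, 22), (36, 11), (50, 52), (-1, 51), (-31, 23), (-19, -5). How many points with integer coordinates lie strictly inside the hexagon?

2479

The shoelace formula gives twice the area as |(8·11 − 36·22) + (36·52 − 50·11) + (50·51 − (-1)·52) + ((-1)·23 − (-31)·51) + ((-31)·(-5) − (-19)·23) + ((-19)·22 − 8·(-5))| = 4992, so the area is 2496.
Along each edge there are gcd(|Δx|,|Δy|)+1 lattice points, so counting each shared vertex once the boundary has gcd(28,11) + gcd(14,41) + gcd(51,1) + gcd(30,28) + gcd(12,28) + gcd(27,27) = 1+1+1+2+4+27 = 36.
By Pick's theorem A = I + B/2 − 1, so I = 2496 − 36/2 + 1 = 2479.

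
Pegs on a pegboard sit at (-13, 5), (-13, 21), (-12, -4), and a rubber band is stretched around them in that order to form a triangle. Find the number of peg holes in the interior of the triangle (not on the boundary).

The shoelace formula gives twice the area as |((-13)·21 − (-13)·5) + ((-13)·(-4) − (-12)·21) + ((-12)·5 − (-13)·(-4))| = 16, so the area is 8.
The number of boundary lattice points is Σ gcd(|Δx|,|Δy|) = gcd(0,16) + gcd(1,25) + gcd(1,9) = 16+1+1 = 18.
By Pick's theorem A = I + B/2 − 1, so I = 8 − 18/2 + 1 = 0.

0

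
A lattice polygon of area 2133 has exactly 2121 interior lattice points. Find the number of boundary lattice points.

Pick's theorem gives A = I + B/2 − 1, so B = 2(A − I + 1) = 2(2133 − 2121 + 1) = 26.

26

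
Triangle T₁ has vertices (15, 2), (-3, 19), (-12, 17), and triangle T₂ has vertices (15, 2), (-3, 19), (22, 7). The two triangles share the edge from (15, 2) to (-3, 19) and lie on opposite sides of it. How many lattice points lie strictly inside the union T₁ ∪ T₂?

197

The union is the simple quadrilateral with vertices (15, 2), (-12, 17), (-3, 19), (22, 7) in order.
By the shoelace formula, twice the signed area is |[15·17 − (-12)·2] + [(-12)·19 − (-3)·17] + [(-3)·7 − 22·19] + [22·2 − 15·7]| = 398, so the area is 199.
Summing gcd(|Δx|,|Δy|) over the edges gives the boundary count: gcd(27,15) + gcd(9,2) + gcd(25,12) + gcd(7,5) = 3+1+1+1 = 6.
By Pick's theorem I = A − B/2 + 1 = 199 − 6/2 + 1 = 197.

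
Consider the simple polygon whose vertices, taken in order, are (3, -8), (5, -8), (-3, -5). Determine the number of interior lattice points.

The shoelace formula gives twice the area as |(3·(-8) − 5·(-8)) + (5·(-5) − (-3)·(-8)) + ((-3)·(-8) − 3·(-5))| = 6, so the area is 3.
Summing gcd(|Δx|,|Δy|) over the edges gives the boundary count: gcd(2,0) + gcd(8,3) + gcd(6,3) = 2+1+3 = 6.
By Pick's theorem A = I + B/2 − 1, so I = 3 − 6/2 + 1 = 1.

1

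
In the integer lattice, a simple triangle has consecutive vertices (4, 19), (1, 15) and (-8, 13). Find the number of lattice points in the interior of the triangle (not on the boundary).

12

Using the shoelace formula, 2A = |(4·15 − 1·19) + (1·13 − (-8)·15) + ((-8)·19 − 4·13)| = 30, so the area is 15.
Along each edge there are gcd(|Δx|,|Δy|)+1 lattice points, so counting each shared vertex once the boundary has gcd(3,4) + gcd(9,2) + gcd(12,6) = 1+1+6 = 8.
By Pick's theorem A = I + B/2 − 1, so I = 15 − 8/2 + 1 = 12.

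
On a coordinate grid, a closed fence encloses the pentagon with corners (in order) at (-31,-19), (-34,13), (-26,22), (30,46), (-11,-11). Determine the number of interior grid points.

1629

Using the shoelace formula, 2A = |((-31)·13 − (-34)·(-19)) + ((-34)·22 − (-26)·13) + ((-26)·46 − 30·22) + (30·(-11) − (-11)·46) + ((-11)·(-19) − (-31)·(-11))| = 3271, so the area is 3271/2.
Summing gcd(|Δx|,|Δy|) over the edges gives the boundary count: gcd(3,32) + gcd(8,9) + gcd(56,24) + gcd(41,57) + gcd(20,8) = 1+1+8+1+4 = 15.
Pick's theorem gives I = A − B/2 + 1 = 3271/2 − 15/2 + 1 = 1629.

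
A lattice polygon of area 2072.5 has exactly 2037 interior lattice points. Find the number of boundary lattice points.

Pick's theorem gives A = I + B/2 − 1, so B = 2(A − I + 1) = 2(2072.5 − 2037 + 1) = 73.

73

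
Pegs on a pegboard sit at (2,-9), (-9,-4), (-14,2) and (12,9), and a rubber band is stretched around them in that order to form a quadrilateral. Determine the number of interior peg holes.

218

The shoelace formula gives twice the area as |(2·(-4) − (-9)·(-9)) + ((-9)·2 − (-14)·(-4)) + ((-14)·9 − 12·2) + (12·(-9) − 2·9)| = 439, so the area is 439/2.
Summing gcd(|Δx|,|Δy|) over the edges gives the boundary count: gcd(11,5) + gcd(5,6) + gcd(26,7) + gcd(10,18) = 1+1+1+2 = 5.
Pick's theorem gives I = A − B/2 + 1 = 439/2 − 5/2 + 1 = 218.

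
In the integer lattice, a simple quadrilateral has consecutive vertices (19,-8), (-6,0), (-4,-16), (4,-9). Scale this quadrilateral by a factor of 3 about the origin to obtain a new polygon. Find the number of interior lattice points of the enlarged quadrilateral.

1285

By the shoelace formula, twice the signed area is |(19·0 − (-6)·(-8)) + ((-6)·(-16) − (-4)·0) + ((-4)·(-9) − 4·(-16)) + (4·(-8) − 19·(-9))| = 287, so the area is 143.5.
Summing gcd(|Δx|,|Δy|) over the edges gives the boundary count: gcd(25,8) + gcd(2,16) + gcd(8,7) + gcd(15,1) = 1+2+1+1 = 5.
Scaling by 3 multiplies the area by 3² = 9 (so the new area is 1291.5) and multiplies the boundary lattice-point count by 3, giving 15.
By Pick's theorem, the interior count of the dilated polygon is 1291.5 − 15/2 + 1 = 1285.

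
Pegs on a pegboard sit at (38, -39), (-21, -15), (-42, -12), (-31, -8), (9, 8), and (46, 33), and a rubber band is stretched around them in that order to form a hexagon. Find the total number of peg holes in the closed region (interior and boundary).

The shoelace formula gives twice the area as |(38·(-15) − (-21)·(-39)) + ((-21)·(-12) − (-42)·(-15)) + ((-42)·(-8) − (-31)·(-12)) + ((-31)·8 − 9·(-8)) + (9·33 − 46·8) + (46·(-39) − 38·33)| = 5098, so the area is 2549.
Along each edge there are gcd(|Δx|,|Δy|)+1 lattice points, so counting each shared vertex once the boundary has gcd(59,24) + gcd(21,3) + gcd(11,4) + gcd(40,16) + gcd(37,25) + gcd(8,72) = 1+3+1+8+1+8 = 22.
Pick's theorem gives I = A − B/2 + 1 = 2549 − 22/2 + 1 = 2539, so the closed region contains I + B = 2539 + 22 = 2561 lattice points.

2561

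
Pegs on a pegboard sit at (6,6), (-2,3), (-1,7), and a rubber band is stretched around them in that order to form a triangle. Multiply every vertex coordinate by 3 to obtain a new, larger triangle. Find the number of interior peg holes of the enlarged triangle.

By the shoelace formula, twice the signed area is |(6·3 − (-2)·6) + ((-2)·7 − (-1)·3) + ((-1)·6 − 6·7)| = 29, so the area is 29/2.
The number of boundary lattice points is Σ gcd(|Δx|,|Δy|) = gcd(8,3) + gcd(1,4) + gcd(7,1) = 1+1+1 = 3.
Scaling by 3 multiplies the area by 3² = 9 (so the new area is 130.5) and multiplies the boundary lattice-point count by 3, giving 9.
By Pick's theorem, the interior count of the dilated polygon is 130.5 − 9/2 + 1 = 127.

127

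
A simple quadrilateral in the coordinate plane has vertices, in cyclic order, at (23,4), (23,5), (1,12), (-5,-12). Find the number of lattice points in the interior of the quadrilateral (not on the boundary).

294

The shoelace formula gives twice the area as |(23·5 − 23·4) + (23·12 − 1·5) + (1·(-12) − (-5)·12) + ((-5)·4 − 23·(-12))| = 598, so the area is 299.
Summing gcd(|Δx|,|Δy|) over the edges gives the boundary count: gcd(0,1) + gcd(22,7) + gcd(6,24) + gcd(28,16) = 1+1+6+4 = 12.
Pick's theorem gives I = A − B/2 + 1 = 299 − 12/2 + 1 = 294.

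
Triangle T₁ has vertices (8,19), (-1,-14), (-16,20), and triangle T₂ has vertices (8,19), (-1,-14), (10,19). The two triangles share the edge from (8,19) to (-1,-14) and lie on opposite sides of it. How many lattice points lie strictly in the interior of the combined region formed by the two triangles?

The union is the simple quadrilateral with vertices (8,19), (-16,20), (-1,-14), (10,19) in order.
Using the shoelace formula, 2A = |[8·20 − (-16)·19] + [(-16)·(-14) − (-1)·20] + [(-1)·19 − 10·(-14)] + [10·19 − 8·19]| = 867, so the area is 433.5.
Along each edge there are gcd(|Δx|,|Δy|)+1 lattice points, so counting each shared vertex once the boundary has gcd(24,1) + gcd(15,34) + gcd(11,33) + gcd(2,0) = 1+1+11+2 = 15.
By Pick's theorem I = A − B/2 + 1 = 433.5 − 15/2 + 1 = 427.

427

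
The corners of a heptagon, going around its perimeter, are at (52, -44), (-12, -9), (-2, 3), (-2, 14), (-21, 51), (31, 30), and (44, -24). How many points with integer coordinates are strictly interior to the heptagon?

The shoelace formula gives twice the area as |(52·(-9) − (-12)·(-44)) + ((-12)·3 − (-2)·(-9)) + ((-2)·14 − (-2)·3) + ((-2)·51 − (-21)·14) + ((-21)·30 − 31·51) + (31·(-24) − 44·30) + (44·(-44) − 52·(-24))| = 5843, so the area is 5843/2.
Along each edge there are gcd(|Δx|,|Δy|)+1 lattice points, so counting each shared vertex once the boundary has gcd(64,35) + gcd(10,12) + gcd(0,11) + gcd(19,37) + gcd(52,21) + gcd(13,54) + gcd(8,20) = 1+2+11+1+1+1+4 = 21.
By Pick's theorem A = I + B/2 − 1, so I = 5843/2 − 21/2 + 1 = 2912.

2912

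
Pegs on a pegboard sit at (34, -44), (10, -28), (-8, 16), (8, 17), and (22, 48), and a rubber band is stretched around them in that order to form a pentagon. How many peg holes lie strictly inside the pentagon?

By the shoelace formula, twice the signed area is |(34·(-28) − 10·(-44)) + (10·16 − (-8)·(-28)) + ((-8)·17 − 8·16) + (8·48 − 22·17) + (22·(-44) − 34·48)| = 3430, so the area is 1715.
The number of boundary lattice points is Σ gcd(|Δx|,|Δy|) = gcd(24,16) + gcd(18,44) + gcd(16,1) + gcd(14,31) + gcd(12,92) = 8+2+1+1+4 = 16.
Pick's theorem gives I = A − B/2 + 1 = 1715 − 16/2 + 1 = 1708.

1708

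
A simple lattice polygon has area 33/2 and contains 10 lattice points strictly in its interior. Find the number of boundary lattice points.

Pick's theorem gives A = I + B/2 − 1, so B = 2(A − I + 1) = 2(33/2 − 10 + 1) = 15.

15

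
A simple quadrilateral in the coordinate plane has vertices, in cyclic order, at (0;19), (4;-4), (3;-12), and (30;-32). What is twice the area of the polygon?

Using the shoelace formula, 2A = |[0·(-4) − 4·19] + [4·(-12) − 3·(-4)] + [3·(-32) − 30·(-12)] + [30·19 − 0·(-32)]| = 722, so the area is 361.

722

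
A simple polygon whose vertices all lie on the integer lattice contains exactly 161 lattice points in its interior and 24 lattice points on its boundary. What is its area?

Pick's theorem states A = I + B/2 − 1, so A = 161 + 24/2 − 1 = 172.

172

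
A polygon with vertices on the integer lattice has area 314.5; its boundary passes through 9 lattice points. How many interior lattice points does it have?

311

From Pick's theorem, I = A − B/2 + 1 = 314.5 − 9/2 + 1 = 311.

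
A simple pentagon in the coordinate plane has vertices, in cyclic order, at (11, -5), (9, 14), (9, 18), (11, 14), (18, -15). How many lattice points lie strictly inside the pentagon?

Using the shoelace formula, 2A = |(11·14 − 9·(-5)) + (9·18 − 9·14) + (9·14 − 11·18) + (11·(-15) − 18·14) + (18·(-5) − 11·(-15))| = 179, so the area is 179/2.
The number of boundary lattice points is Σ gcd(|Δx|,|Δy|) = gcd(2,19) + gcd(0,4) + gcd(2,4) + gcd(7,29) + gcd(7,10) = 1+4+2+1+1 = 9.
Pick's theorem gives I = A − B/2 + 1 = 179/2 − 9/2 + 1 = 86.

86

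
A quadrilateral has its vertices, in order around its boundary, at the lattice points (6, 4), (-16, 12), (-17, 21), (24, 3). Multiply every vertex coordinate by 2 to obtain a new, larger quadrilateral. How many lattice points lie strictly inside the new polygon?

Using the shoelace formula, 2A = |[6·12 − (-16)·4] + [(-16)·21 − (-17)·12] + [(-17)·3 − 24·21] + [24·4 − 6·3]| = 473, so the area is 236.5.
Along each edge there are gcd(|Δx|,|Δy|)+1 lattice points, so counting each shared vertex once the boundary has gcd(22,8) + gcd(1,9) + gcd(41,18) + gcd(18,1) = 2+1+1+1 = 5.
Scaling by 2 multiplies the area by 2² = 4 (so the new area is 946) and multiplies the boundary lattice-point count by 2, giving 10.
By Pick's theorem, the interior count of the dilated polygon is 946 − 10/2 + 1 = 942.

942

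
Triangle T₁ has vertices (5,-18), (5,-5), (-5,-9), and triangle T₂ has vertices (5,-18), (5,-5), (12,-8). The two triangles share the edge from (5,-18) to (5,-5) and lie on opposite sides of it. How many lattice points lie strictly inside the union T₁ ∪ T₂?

109

The union is the simple quadrilateral with vertices (5,-18), (-5,-9), (5,-5), (12,-8) in order.
By the shoelace formula, twice the signed area is |(5·(-9) − (-5)·(-18)) + ((-5)·(-5) − 5·(-9)) + (5·(-8) − 12·(-5)) + (12·(-18) − 5·(-8))| = 221, so the area is 110.5.
The number of boundary lattice points is Σ gcd(|Δx|,|Δy|) = gcd(10,9) + gcd(10,4) + gcd(7,3) + gcd(7,10) = 1+2+1+1 = 5.
By Pick's theorem I = A − B/2 + 1 = 110.5 − 5/2 + 1 = 109.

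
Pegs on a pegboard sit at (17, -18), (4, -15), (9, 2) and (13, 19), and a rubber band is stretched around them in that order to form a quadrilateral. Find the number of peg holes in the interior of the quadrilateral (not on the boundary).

225

The shoelace formula gives twice the area as |[17·(-15) − 4·(-18)] + [4·2 − 9·(-15)] + [9·19 − 13·2] + [13·(-18) − 17·19]| = 452, so the area is 226.
The number of boundary lattice points is Σ gcd(|Δx|,|Δy|) = gcd(13,3) + gcd(5,17) + gcd(4,17) + gcd(4,37) = 1+1+1+1 = 4.
Pick's theorem gives I = A − B/2 + 1 = 226 − 4/2 + 1 = 225.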